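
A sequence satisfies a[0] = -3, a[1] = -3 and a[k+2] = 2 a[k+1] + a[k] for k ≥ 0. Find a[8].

-1731

a[2] = 2*(-3) + (-3) = -9
a[3] = 2*(-9) + (-3) = -21
a[4] = 2*(-21) + (-9) = -51
a[5] = 2*(-51) + (-21) = -123
a[6] = 2*(-123) + (-51) = -297
a[7] = 2*(-297) + (-123) = -717
a[8] = 2*(-717) + (-297) = -1731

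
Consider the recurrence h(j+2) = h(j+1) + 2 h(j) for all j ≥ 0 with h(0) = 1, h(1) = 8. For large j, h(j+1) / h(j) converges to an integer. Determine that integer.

The characteristic equation is r^2 - r - 2 = 0, which factors as (r - 2)(r + 1) = 0.
So the roots are 2 and -1. Since |2| > |-1| and the coefficient of 2^j is non-zero, the ratio tends to 2.

2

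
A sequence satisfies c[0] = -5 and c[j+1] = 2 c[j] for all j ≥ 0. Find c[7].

-640

c[1] = 2*(-5) = -10
c[2] = 2*(-10) = -20
c[3] = 2*(-20) = -40
c[4] = 2*(-40) = -80
c[5] = 2*(-80) = -160
c[6] = 2*(-160) = -320
c[7] = 2*(-320) = -640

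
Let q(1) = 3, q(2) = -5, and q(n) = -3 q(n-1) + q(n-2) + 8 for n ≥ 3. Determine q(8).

-9233

q(3) = -3(-5) + 3 + 8 = 26
q(4) = -3(26) + (-5) + 8 = -75
q(5) = -3(-75) + 26 + 8 = 259
q(6) = -3(259) + (-75) + 8 = -844
q(7) = -3(-844) + 259 + 8 = 2799
q(8) = -3(2799) + (-844) + 8 = -9233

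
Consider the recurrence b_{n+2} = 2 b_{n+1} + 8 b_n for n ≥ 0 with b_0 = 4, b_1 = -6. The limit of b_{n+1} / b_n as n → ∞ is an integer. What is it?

4

The characteristic equation is r^2 - 2r - 8 = 0, which factors as (r - 4)(r + 2) = 0.
So the roots are 4 and -2. Since |4| > |-2| and the coefficient of 4^n is non-zero, the ratio tends to 4.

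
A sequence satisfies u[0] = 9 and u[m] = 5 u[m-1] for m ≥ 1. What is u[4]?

5625

u[1] = 5·9 = 45
u[2] = 5·45 = 225
u[3] = 5·225 = 1125
u[4] = 5·1125 = 5625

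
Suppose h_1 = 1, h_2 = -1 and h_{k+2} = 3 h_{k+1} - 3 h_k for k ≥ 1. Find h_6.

h_3 = 3(-1) - 3(1) = -6
h_4 = 3(-6) - 3(-1) = -15
h_5 = 3(-15) - 3(-6) = -27
h_6 = 3(-27) - 3(-15) = -36

-36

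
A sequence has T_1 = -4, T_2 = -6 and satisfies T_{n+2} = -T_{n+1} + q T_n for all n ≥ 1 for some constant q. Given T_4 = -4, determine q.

-1

T_3 = 6 - 4q
T_4 = -6 - 2q
So -6 - 2q = -4, giving q = -1.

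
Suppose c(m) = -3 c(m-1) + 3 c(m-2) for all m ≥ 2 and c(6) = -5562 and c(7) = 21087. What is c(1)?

Rearranging, c(m-2) = (c(m) + 3 c(m-1)) / 3.
c(5) = (21087 + 3(-5562)) / 3 = 4401/3 = 1467
c(4) = (-5562 + 3(1467)) / 3 = -1161/3 = -387
c(3) = (1467 + 3(-387)) / 3 = 306/3 = 102
c(2) = (-387 + 3(102)) / 3 = -81/3 = -27
c(1) = (102 + 3(-27)) / 3 = 21/3 = 7

7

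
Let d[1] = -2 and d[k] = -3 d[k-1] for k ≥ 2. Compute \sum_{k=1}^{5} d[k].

d[2] = -3·(-2) = 6
d[3] = -3·6 = -18
d[4] = -3·(-18) = 54
d[5] = -3·54 = -162
Sum = (-2) + 6 + (-18) + 54 + (-162) = -122

-122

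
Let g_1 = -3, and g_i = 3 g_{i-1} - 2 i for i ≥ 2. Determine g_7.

g_2 = 3(-3) - 4 = -13
g_3 = 3(-13) - 6 = -45
g_4 = 3(-45) - 8 = -143
g_5 = 3(-143) - 10 = -439
g_6 = 3(-439) - 12 = -1329
g_7 = 3(-1329) - 14 = -4001

-4001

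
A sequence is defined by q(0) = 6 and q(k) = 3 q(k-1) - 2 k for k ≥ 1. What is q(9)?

q(1) = 3(6) - 2 = 16
q(2) = 3(16) - 4 = 44
q(3) = 3(44) - 6 = 126
q(4) = 3(126) - 8 = 370
q(5) = 3(370) - 10 = 1100
q(6) = 3(1100) - 12 = 3288
q(7) = 3(3288) - 14 = 9850
q(8) = 3(9850) - 16 = 29534
q(9) = 3(29534) - 18 = 88584

88584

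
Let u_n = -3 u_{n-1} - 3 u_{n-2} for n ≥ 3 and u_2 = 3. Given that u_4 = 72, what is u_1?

6

Let u_1 = v.
u_3 = -9 - 3v
u_4 = 18 + 9v
So 18 + 9v = 72, giving v = 6.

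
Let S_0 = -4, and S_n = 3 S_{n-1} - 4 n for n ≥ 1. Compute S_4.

S_1 = 3·(-4) - 4 = -16
S_2 = 3·(-16) - 8 = -56
S_3 = 3·(-56) - 12 = -180
S_4 = 3·(-180) - 16 = -556

-556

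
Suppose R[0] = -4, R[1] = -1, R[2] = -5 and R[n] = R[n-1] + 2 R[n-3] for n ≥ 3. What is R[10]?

R[3] = (-5) + 2·(-4) = -13
R[4] = (-13) + 2·(-1) = -15
R[5] = (-15) + 2·(-5) = -25
R[6] = (-25) + 2·(-13) = -51
R[7] = (-51) + 2·(-15) = -81
R[8] = (-81) + 2·(-25) = -131
R[9] = (-131) + 2·(-51) = -233
R[10] = (-233) + 2·(-81) = -395

-395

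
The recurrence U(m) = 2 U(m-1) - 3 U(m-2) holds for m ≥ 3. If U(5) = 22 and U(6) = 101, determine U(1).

Rearranging, U(m-2) = (U(m) - 2 U(m-1)) / -3.
U(4) = (101 - 2*22) / -3 = 57/-3 = -19
U(3) = (22 - 2*(-19)) / -3 = 60/-3 = -20
U(2) = (-19 - 2*(-20)) / -3 = 21/-3 = -7
U(1) = (-20 - 2*(-7)) / -3 = -6/-3 = 2

2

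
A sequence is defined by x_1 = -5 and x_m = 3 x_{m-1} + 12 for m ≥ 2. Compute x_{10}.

x_2 = 3(-5) + 12 = -3
x_3 = 3(-3) + 12 = 3
x_4 = 3(3) + 12 = 21
x_5 = 3(21) + 12 = 75
x_6 = 3(75) + 12 = 237
x_7 = 3(237) + 12 = 723
x_8 = 3(723) + 12 = 2181
x_9 = 3(2181) + 12 = 6555
x_{10} = 3(6555) + 12 = 19677

19677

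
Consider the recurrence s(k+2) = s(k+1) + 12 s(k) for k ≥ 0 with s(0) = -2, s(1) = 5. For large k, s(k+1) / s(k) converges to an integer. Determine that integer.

4

The characteristic equation is r^2 - r - 12 = 0, which factors as (r - 4)(r + 3) = 0.
So the roots are 4 and -3. Since |4| > |-3| and the coefficient of 4^k is non-zero, the ratio tends to 4.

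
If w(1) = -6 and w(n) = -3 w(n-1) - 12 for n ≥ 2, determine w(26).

The fixed point is -12/(1 + 3) = -3, so w(n) + 3 = -3(w(n-1) + 3).
Hence w(n) = -3·(-3)^{n-1} - 3.
w(26) = -3·(-3)^{25} - 3 = -3·-847288609443 - 3 = 2541865828326.

2541865828326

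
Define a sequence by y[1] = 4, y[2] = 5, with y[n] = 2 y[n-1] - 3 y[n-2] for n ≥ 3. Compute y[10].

-307

y[3] = 2(5) - 3(4) = -2
y[4] = 2(-2) - 3(5) = -19
y[5] = 2(-19) - 3(-2) = -32
y[6] = 2(-32) - 3(-19) = -7
y[7] = 2(-7) - 3(-32) = 82
y[8] = 2(82) - 3(-7) = 185
y[9] = 2(185) - 3(82) = 124
y[10] = 2(124) - 3(185) = -307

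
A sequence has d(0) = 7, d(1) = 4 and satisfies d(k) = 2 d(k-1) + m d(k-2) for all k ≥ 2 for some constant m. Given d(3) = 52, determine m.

d(2) = 8 + 7m
d(3) = 16 + 18m
So 16 + 18m = 52, giving m = 2.

2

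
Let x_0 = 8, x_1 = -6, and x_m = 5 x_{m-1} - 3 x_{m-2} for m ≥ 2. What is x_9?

-1623276

x_2 = 5·(-6) - 3·8 = -54
x_3 = 5·(-54) - 3·(-6) = -252
x_4 = 5·(-252) - 3·(-54) = -1098
x_5 = 5·(-1098) - 3·(-252) = -4734
x_6 = 5·(-4734) - 3·(-1098) = -20376
x_7 = 5·(-20376) - 3·(-4734) = -87678
x_8 = 5·(-87678) - 3·(-20376) = -377262
x_9 = 5·(-377262) - 3·(-87678) = -1623276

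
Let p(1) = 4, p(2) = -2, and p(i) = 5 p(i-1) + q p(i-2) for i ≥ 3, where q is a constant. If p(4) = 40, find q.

5

p(3) = -10 + 4q
p(4) = -50 + 18q
So -50 + 18q = 40, giving q = 5.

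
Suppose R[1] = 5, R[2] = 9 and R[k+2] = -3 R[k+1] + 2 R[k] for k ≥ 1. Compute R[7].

R[3] = -3(9) + 2(5) = -17
R[4] = -3(-17) + 2(9) = 69
R[5] = -3(69) + 2(-17) = -241
R[6] = -3(-241) + 2(69) = 861
R[7] = -3(861) + 2(-241) = -3065

-3065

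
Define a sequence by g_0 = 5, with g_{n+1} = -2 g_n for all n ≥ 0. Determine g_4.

g_1 = -2(5) = -10
g_2 = -2(-10) = 20
g_3 = -2(20) = -40
g_4 = -2(-40) = 80

80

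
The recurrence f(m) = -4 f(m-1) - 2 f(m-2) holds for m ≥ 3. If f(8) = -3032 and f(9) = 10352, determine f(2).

Rearranging, f(m-2) = (f(m) + 4 f(m-1)) / -2.
f(7) = (10352 + 4*(-3032)) / -2 = -1776/-2 = 888
f(6) = (-3032 + 4*888) / -2 = 520/-2 = -260
f(5) = (888 + 4*(-260)) / -2 = -152/-2 = 76
f(4) = (-260 + 4*76) / -2 = 44/-2 = -22
f(3) = (76 + 4*(-22)) / -2 = -12/-2 = 6
f(2) = (-22 + 4*6) / -2 = 2/-2 = -1

-1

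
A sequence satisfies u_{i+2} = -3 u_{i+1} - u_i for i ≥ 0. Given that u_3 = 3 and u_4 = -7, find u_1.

3

Rearranging, u_{i-2} = -(u_i + 3 u_{i-1}).
u_2 = -(-7 + 3*3) = -2
u_1 = -(3 + 3*(-2)) = 3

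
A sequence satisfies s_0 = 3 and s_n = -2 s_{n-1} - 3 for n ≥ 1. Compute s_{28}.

The fixed point is -3/(1 + 2) = -1, so s_n + 1 = -2(s_{n-1} + 1).
Hence s_n = 4·(-2)^n - 1.
s_{28} = 4·(-2)^{28} - 1 = 4·268435456 - 1 = 1073741823.

1073741823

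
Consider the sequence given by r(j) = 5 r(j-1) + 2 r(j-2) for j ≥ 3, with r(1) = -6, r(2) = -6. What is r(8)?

-185118

r(3) = 5(-6) + 2(-6) = -42
r(4) = 5(-42) + 2(-6) = -222
r(5) = 5(-222) + 2(-42) = -1194
r(6) = 5(-1194) + 2(-222) = -6414
r(7) = 5(-6414) + 2(-1194) = -34458
r(8) = 5(-34458) + 2(-6414) = -185118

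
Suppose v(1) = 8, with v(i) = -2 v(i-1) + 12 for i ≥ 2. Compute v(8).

-508

v(2) = -2(8) + 12 = -4
v(3) = -2(-4) + 12 = 20
v(4) = -2(20) + 12 = -28
v(5) = -2(-28) + 12 = 68
v(6) = -2(68) + 12 = -124
v(7) = -2(-124) + 12 = 260
v(8) = -2(260) + 12 = -508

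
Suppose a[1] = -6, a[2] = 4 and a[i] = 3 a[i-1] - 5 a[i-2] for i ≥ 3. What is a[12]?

a[3] = 3·4 - 5·(-6) = 42
a[4] = 3·42 - 5·4 = 106
a[5] = 3·106 - 5·42 = 108
a[6] = 3·108 - 5·106 = -206
a[7] = 3·(-206) - 5·108 = -1158
a[8] = 3·(-1158) - 5·(-206) = -2444
a[9] = 3·(-2444) - 5·(-1158) = -1542
a[10] = 3·(-1542) - 5·(-2444) = 7594
a[11] = 3·7594 - 5·(-1542) = 30492
a[12] = 3·30492 - 5·7594 = 53506

53506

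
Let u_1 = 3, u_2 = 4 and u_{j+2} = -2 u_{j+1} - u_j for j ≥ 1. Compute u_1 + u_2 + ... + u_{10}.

u_3 = -2(4) - 3 = -11
u_4 = -2(-11) - 4 = 18
u_5 = -2(18) - (-11) = -25
u_6 = -2(-25) - 18 = 32
u_7 = -2(32) - (-25) = -39
u_8 = -2(-39) - 32 = 46
u_9 = -2(46) - (-39) = -53
u_{10} = -2(-53) - 46 = 60
Sum = 3 + 4 + (-11) + 18 + (-25) + 32 + (-39) + 46 + (-53) + 60 = 35

35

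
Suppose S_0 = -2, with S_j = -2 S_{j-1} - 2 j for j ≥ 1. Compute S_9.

S_1 = -2(-2) - 2 = 2
S_2 = -2(2) - 4 = -8
S_3 = -2(-8) - 6 = 10
S_4 = -2(10) - 8 = -28
S_5 = -2(-28) - 10 = 46
S_6 = -2(46) - 12 = -104
S_7 = -2(-104) - 14 = 194
S_8 = -2(194) - 16 = -404
S_9 = -2(-404) - 18 = 790

790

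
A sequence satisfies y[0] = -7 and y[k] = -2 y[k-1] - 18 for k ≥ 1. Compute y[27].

The fixed point is -18/(1 + 2) = -6, so y[k] + 6 = -2(y[k-1] + 6).
Hence y[k] = -1·(-2)^k - 6.
y[27] = -1·(-2)^{27} - 6 = -1·-134217728 - 6 = 134217722.

134217722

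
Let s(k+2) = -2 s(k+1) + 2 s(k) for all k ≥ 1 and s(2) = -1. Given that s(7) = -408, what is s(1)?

-6

Let s(1) = w.
s(3) = 2 + 2w
s(4) = -6 - 4w
s(5) = 16 + 12w
s(6) = -44 - 32w
s(7) = 120 + 88w
So 120 + 88w = -408, giving w = -6.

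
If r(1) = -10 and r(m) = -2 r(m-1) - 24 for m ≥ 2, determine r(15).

-32776

The fixed point is -24/(1 + 2) = -8, so r(m) + 8 = -2(r(m-1) + 8).
Hence r(m) = -2·(-2)^{m-1} - 8.
r(15) = -2·(-2)^{14} - 8 = -2·16384 - 8 = -32776.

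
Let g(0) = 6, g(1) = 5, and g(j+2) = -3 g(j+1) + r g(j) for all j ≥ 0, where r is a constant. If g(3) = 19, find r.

g(2) = -15 + 6r
g(3) = 45 - 13r
So 45 - 13r = 19, giving r = 2.

2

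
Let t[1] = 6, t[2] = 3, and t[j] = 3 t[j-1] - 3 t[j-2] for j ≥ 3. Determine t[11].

2187

t[3] = 3*3 - 3*6 = -9
t[4] = 3*(-9) - 3*3 = -36
t[5] = 3*(-36) - 3*(-9) = -81
t[6] = 3*(-81) - 3*(-36) = -135
t[7] = 3*(-135) - 3*(-81) = -162
t[8] = 3*(-162) - 3*(-135) = -81
t[9] = 3*(-81) - 3*(-162) = 243
t[10] = 3*243 - 3*(-81) = 972
t[11] = 3*972 - 3*243 = 2187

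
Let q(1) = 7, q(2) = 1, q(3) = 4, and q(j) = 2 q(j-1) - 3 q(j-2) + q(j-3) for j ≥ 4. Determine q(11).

174

q(4) = 2(4) - 3(1) + 7 = 12
q(5) = 2(12) - 3(4) + 1 = 13
q(6) = 2(13) - 3(12) + 4 = -6
q(7) = 2(-6) - 3(13) + 12 = -39
q(8) = 2(-39) - 3(-6) + 13 = -47
q(9) = 2(-47) - 3(-39) + (-6) = 17
q(10) = 2(17) - 3(-47) + (-39) = 136
q(11) = 2(136) - 3(17) + (-47) = 174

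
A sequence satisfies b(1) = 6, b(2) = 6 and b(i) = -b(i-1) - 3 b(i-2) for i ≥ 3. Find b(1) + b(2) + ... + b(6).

-24

b(3) = -6 - 3*6 = -24
b(4) = -(-24) - 3*6 = 6
b(5) = -6 - 3*(-24) = 66
b(6) = -66 - 3*6 = -84
Sum = 6 + 6 + (-24) + 6 + 66 + (-84) = -24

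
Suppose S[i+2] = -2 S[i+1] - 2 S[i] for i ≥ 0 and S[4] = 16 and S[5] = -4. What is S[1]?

1

Rearranging, S[i-2] = (S[i] + 2 S[i-1]) / -2.
S[3] = (-4 + 2*16) / -2 = 28/-2 = -14
S[2] = (16 + 2*(-14)) / -2 = -12/-2 = 6
S[1] = (-14 + 2*6) / -2 = -2/-2 = 1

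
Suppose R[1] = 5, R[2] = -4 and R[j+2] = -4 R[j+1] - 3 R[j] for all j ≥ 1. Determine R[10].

R[3] = -4*(-4) - 3*5 = 1
R[4] = -4*1 - 3*(-4) = 8
R[5] = -4*8 - 3*1 = -35
R[6] = -4*(-35) - 3*8 = 116
R[7] = -4*116 - 3*(-35) = -359
R[8] = -4*(-359) - 3*116 = 1088
R[9] = -4*1088 - 3*(-359) = -3275
R[10] = -4*(-3275) - 3*1088 = 9836

9836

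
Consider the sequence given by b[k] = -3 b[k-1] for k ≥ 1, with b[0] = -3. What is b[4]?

-243

b[1] = -3(-3) = 9
b[2] = -3(9) = -27
b[3] = -3(-27) = 81
b[4] = -3(81) = -243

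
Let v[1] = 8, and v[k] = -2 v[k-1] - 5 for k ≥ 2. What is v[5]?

153

v[2] = -2(8) - 5 = -21
v[3] = -2(-21) - 5 = 37
v[4] = -2(37) - 5 = -79
v[5] = -2(-79) - 5 = 153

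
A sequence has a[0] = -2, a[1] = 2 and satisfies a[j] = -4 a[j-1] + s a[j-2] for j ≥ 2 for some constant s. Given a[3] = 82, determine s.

5

a[2] = -8 - 2s
a[3] = 32 + 10s
So 32 + 10s = 82, giving s = 5.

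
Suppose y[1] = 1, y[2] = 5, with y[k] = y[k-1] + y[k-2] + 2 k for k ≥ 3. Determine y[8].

245

y[3] = 5 + 1 + 6 = 12
y[4] = 12 + 5 + 8 = 25
y[5] = 25 + 12 + 10 = 47
y[6] = 47 + 25 + 12 = 84
y[7] = 84 + 47 + 14 = 145
y[8] = 145 + 84 + 16 = 245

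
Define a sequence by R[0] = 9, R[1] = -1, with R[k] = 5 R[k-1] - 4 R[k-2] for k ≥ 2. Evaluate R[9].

R[2] = 5*(-1) - 4*9 = -41
R[3] = 5*(-41) - 4*(-1) = -201
R[4] = 5*(-201) - 4*(-41) = -841
R[5] = 5*(-841) - 4*(-201) = -3401
R[6] = 5*(-3401) - 4*(-841) = -13641
R[7] = 5*(-13641) - 4*(-3401) = -54601
R[8] = 5*(-54601) - 4*(-13641) = -218441
R[9] = 5*(-218441) - 4*(-54601) = -873801

-873801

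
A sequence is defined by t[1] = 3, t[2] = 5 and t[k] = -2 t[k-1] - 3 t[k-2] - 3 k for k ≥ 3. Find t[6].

t[3] = -2·5 - 3·3 - 9 = -28
t[4] = -2·(-28) - 3·5 - 12 = 29
t[5] = -2·29 - 3·(-28) - 15 = 11
t[6] = -2·11 - 3·29 - 18 = -127

-127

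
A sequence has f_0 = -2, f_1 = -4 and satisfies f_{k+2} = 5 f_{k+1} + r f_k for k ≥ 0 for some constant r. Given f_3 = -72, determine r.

f_2 = -20 - 2r
f_3 = -100 - 14r
So -100 - 14r = -72, giving r = -2.

-2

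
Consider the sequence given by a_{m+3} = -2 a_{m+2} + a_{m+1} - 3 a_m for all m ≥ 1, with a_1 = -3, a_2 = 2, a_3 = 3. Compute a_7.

-72

a_4 = -2*3 + 2 - 3*(-3) = 5
a_5 = -2*5 + 3 - 3*2 = -13
a_6 = -2*(-13) + 5 - 3*3 = 22
a_7 = -2*22 + (-13) - 3*5 = -72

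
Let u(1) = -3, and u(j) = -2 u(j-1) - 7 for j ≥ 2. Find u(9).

u(2) = -2·(-3) - 7 = -1
u(3) = -2·(-1) - 7 = -5
u(4) = -2·(-5) - 7 = 3
u(5) = -2·3 - 7 = -13
u(6) = -2·(-13) - 7 = 19
u(7) = -2·19 - 7 = -45
u(8) = -2·(-45) - 7 = 83
u(9) = -2·83 - 7 = -173

-173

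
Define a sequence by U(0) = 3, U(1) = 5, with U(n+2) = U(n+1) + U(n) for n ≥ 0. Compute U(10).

U(2) = 5 + 3 = 8
U(3) = 8 + 5 = 13
U(4) = 13 + 8 = 21
U(5) = 21 + 13 = 34
U(6) = 34 + 21 = 55
U(7) = 55 + 34 = 89
U(8) = 89 + 55 = 144
U(9) = 144 + 89 = 233
U(10) = 233 + 144 = 377

377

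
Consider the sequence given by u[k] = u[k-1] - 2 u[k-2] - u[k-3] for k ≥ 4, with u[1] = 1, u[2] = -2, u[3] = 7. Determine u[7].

-35

u[4] = 7 - 2(-2) - 1 = 10
u[5] = 10 - 2(7) - (-2) = -2
u[6] = (-2) - 2(10) - 7 = -29
u[7] = (-29) - 2(-2) - 10 = -35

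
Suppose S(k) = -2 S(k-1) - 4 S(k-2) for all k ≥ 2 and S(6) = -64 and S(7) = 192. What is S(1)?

Rearranging, S(k-2) = (S(k) + 2 S(k-1)) / -4.
S(5) = (192 + 2(-64)) / -4 = 64/-4 = -16
S(4) = (-64 + 2(-16)) / -4 = -96/-4 = 24
S(3) = (-16 + 2(24)) / -4 = 32/-4 = -8
S(2) = (24 + 2(-8)) / -4 = 8/-4 = -2
S(1) = (-8 + 2(-2)) / -4 = -12/-4 = 3

3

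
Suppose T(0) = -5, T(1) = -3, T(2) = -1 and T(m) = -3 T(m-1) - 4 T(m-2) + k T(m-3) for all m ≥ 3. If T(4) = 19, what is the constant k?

T(3) = 15 - 5k
T(4) = -41 + 12k
So -41 + 12k = 19, giving k = 5.

5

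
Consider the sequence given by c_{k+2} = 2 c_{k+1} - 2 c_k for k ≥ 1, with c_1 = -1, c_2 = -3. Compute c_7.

16

c_3 = 2·(-3) - 2·(-1) = -4
c_4 = 2·(-4) - 2·(-3) = -2
c_5 = 2·(-2) - 2·(-4) = 4
c_6 = 2·4 - 2·(-2) = 12
c_7 = 2·12 - 2·4 = 16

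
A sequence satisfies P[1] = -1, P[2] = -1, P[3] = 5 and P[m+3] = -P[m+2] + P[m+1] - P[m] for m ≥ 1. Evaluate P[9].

P[4] = -5 + (-1) - (-1) = -5
P[5] = -(-5) + 5 - (-1) = 11
P[6] = -11 + (-5) - 5 = -21
P[7] = -(-21) + 11 - (-5) = 37
P[8] = -37 + (-21) - 11 = -69
P[9] = -(-69) + 37 - (-21) = 127

127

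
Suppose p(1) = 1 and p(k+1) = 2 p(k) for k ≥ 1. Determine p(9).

p(2) = 2(1) = 2
p(3) = 2(2) = 4
p(4) = 2(4) = 8
p(5) = 2(8) = 16
p(6) = 2(16) = 32
p(7) = 2(32) = 64
p(8) = 2(64) = 128
p(9) = 2(128) = 256

256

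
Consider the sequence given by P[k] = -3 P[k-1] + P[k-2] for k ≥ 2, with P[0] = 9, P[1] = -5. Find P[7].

P[2] = -3·(-5) + 9 = 24
P[3] = -3·24 + (-5) = -77
P[4] = -3·(-77) + 24 = 255
P[5] = -3·255 + (-77) = -842
P[6] = -3·(-842) + 255 = 2781
P[7] = -3·2781 + (-842) = -9185

-9185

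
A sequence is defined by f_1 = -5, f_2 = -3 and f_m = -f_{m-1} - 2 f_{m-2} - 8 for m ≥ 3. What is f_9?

37

f_3 = -(-3) - 2*(-5) - 8 = 5
f_4 = -5 - 2*(-3) - 8 = -7
f_5 = -(-7) - 2*5 - 8 = -11
f_6 = -(-11) - 2*(-7) - 8 = 17
f_7 = -17 - 2*(-11) - 8 = -3
f_8 = -(-3) - 2*17 - 8 = -39
f_9 = -(-39) - 2*(-3) - 8 = 37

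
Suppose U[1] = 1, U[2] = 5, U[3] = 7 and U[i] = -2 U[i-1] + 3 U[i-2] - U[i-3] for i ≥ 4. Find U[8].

-385

U[4] = -2·7 + 3·5 - 1 = 0
U[5] = -2·0 + 3·7 - 5 = 16
U[6] = -2·16 + 3·0 - 7 = -39
U[7] = -2·(-39) + 3·16 - 0 = 126
U[8] = -2·126 + 3·(-39) - 16 = -385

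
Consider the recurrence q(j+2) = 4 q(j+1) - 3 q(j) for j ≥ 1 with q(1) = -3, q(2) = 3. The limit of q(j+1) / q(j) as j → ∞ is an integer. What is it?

3

The characteristic equation is r^2 - 4r + 3 = 0, which factors as (r - 3)(r - 1) = 0.
So the roots are 3 and 1. Since |3| > |1| and the coefficient of 3^j is non-zero, the ratio tends to 3.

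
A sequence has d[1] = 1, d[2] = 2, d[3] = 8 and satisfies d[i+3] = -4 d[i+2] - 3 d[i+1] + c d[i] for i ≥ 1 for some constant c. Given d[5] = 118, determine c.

d[4] = -38 + c
d[5] = 128 - 2c
So 128 - 2c = 118, giving c = 5.

5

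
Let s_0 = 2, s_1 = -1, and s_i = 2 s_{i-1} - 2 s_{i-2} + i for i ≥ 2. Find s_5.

23

s_2 = 2·(-1) - 2·2 + 2 = -4
s_3 = 2·(-4) - 2·(-1) + 3 = -3
s_4 = 2·(-3) - 2·(-4) + 4 = 6
s_5 = 2·6 - 2·(-3) + 5 = 23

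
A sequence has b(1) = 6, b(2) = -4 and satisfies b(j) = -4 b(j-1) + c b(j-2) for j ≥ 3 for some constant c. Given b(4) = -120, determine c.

2

b(3) = 16 + 6c
b(4) = -64 - 28c
So -64 - 28c = -120, giving c = 2.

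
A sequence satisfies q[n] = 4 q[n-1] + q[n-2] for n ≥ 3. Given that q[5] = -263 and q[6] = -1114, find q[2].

-2

Rearranging, q[n-2] = q[n] - 4 q[n-1].
q[4] = -1114 - 4*(-263) = -62
q[3] = -263 - 4*(-62) = -15
q[2] = -62 - 4*(-15) = -2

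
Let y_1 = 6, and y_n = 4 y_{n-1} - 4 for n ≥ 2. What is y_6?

4780

y_2 = 4*6 - 4 = 20
y_3 = 4*20 - 4 = 76
y_4 = 4*76 - 4 = 300
y_5 = 4*300 - 4 = 1196
y_6 = 4*1196 - 4 = 4780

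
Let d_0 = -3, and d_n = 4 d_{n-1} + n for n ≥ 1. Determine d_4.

-656

d_1 = 4(-3) + 1 = -11
d_2 = 4(-11) + 2 = -42
d_3 = 4(-42) + 3 = -165
d_4 = 4(-165) + 4 = -656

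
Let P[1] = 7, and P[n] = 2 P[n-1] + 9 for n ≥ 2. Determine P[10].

P[2] = 2*7 + 9 = 23
P[3] = 2*23 + 9 = 55
P[4] = 2*55 + 9 = 119
P[5] = 2*119 + 9 = 247
P[6] = 2*247 + 9 = 503
P[7] = 2*503 + 9 = 1015
P[8] = 2*1015 + 9 = 2039
P[9] = 2*2039 + 9 = 4087
P[10] = 2*4087 + 9 = 8183

8183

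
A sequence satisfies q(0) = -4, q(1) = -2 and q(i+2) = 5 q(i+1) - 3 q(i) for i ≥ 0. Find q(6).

1388

q(2) = 5·(-2) - 3·(-4) = 2
q(3) = 5·2 - 3·(-2) = 16
q(4) = 5·16 - 3·2 = 74
q(5) = 5·74 - 3·16 = 322
q(6) = 5·322 - 3·74 = 1388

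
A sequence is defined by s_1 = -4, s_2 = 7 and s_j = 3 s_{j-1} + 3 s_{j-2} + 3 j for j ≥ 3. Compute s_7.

4818

s_3 = 3*7 + 3*(-4) + 9 = 18
s_4 = 3*18 + 3*7 + 12 = 87
s_5 = 3*87 + 3*18 + 15 = 330
s_6 = 3*330 + 3*87 + 18 = 1269
s_7 = 3*1269 + 3*330 + 21 = 4818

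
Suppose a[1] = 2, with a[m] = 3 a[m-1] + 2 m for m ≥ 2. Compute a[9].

a[2] = 3(2) + 4 = 10
a[3] = 3(10) + 6 = 36
a[4] = 3(36) + 8 = 116
a[5] = 3(116) + 10 = 358
a[6] = 3(358) + 12 = 1086
a[7] = 3(1086) + 14 = 3272
a[8] = 3(3272) + 16 = 9832
a[9] = 3(9832) + 18 = 29514

29514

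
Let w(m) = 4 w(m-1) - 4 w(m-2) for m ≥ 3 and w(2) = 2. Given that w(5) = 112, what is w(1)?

-1

Let w(1) = y.
w(3) = 8 - 4y
w(4) = 24 - 16y
w(5) = 64 - 48y
So 64 - 48y = 112, giving y = -1.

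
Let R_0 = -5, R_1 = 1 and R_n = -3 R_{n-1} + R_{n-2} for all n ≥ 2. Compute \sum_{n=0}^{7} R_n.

R_2 = -3*1 + (-5) = -8
R_3 = -3*(-8) + 1 = 25
R_4 = -3*25 + (-8) = -83
R_5 = -3*(-83) + 25 = 274
R_6 = -3*274 + (-83) = -905
R_7 = -3*(-905) + 274 = 2989
Sum = (-5) + 1 + (-8) + 25 + (-83) + 274 + (-905) + 2989 = 2288

2288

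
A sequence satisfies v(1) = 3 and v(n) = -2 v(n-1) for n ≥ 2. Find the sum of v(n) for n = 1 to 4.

v(2) = -2(3) = -6
v(3) = -2(-6) = 12
v(4) = -2(12) = -24
Sum = 3 + (-6) + 12 + (-24) = -15

-15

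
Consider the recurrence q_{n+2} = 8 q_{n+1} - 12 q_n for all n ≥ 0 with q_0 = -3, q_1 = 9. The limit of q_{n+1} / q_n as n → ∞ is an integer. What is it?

The characteristic equation is r^2 - 8r + 12 = 0, which factors as (r - 6)(r - 2) = 0.
So the roots are 6 and 2. Since |6| > |2| and the coefficient of 6^n is non-zero, the ratio tends to 6.

6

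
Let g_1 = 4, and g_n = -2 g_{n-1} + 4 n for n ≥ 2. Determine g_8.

-216

g_2 = -2·4 + 8 = 0
g_3 = -2·0 + 12 = 12
g_4 = -2·12 + 16 = -8
g_5 = -2·(-8) + 20 = 36
g_6 = -2·36 + 24 = -48
g_7 = -2·(-48) + 28 = 124
g_8 = -2·124 + 32 = -216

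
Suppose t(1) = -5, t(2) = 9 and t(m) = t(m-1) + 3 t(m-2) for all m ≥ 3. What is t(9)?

498

t(3) = 9 + 3*(-5) = -6
t(4) = (-6) + 3*9 = 21
t(5) = 21 + 3*(-6) = 3
t(6) = 3 + 3*21 = 66
t(7) = 66 + 3*3 = 75
t(8) = 75 + 3*66 = 273
t(9) = 273 + 3*75 = 498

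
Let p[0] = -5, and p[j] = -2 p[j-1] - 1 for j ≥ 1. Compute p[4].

-75

p[1] = -2·(-5) - 1 = 9
p[2] = -2·9 - 1 = -19
p[3] = -2·(-19) - 1 = 37
p[4] = -2·37 - 1 = -75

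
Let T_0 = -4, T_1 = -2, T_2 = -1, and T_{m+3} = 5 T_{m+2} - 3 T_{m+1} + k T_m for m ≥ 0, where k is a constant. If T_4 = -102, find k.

T_3 = 1 - 4k
T_4 = 8 - 22k
So 8 - 22k = -102, giving k = 5.

5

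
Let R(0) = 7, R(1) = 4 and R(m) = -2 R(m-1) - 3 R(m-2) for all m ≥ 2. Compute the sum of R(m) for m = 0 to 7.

R(2) = -2(4) - 3(7) = -29
R(3) = -2(-29) - 3(4) = 46
R(4) = -2(46) - 3(-29) = -5
R(5) = -2(-5) - 3(46) = -128
R(6) = -2(-128) - 3(-5) = 271
R(7) = -2(271) - 3(-128) = -158
Sum = 7 + 4 + (-29) + 46 + (-5) + (-128) + 271 + (-158) = 8

8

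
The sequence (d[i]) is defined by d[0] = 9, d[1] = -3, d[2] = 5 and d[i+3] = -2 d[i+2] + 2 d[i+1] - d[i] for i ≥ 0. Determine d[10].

32935

d[3] = -2(5) + 2(-3) - 9 = -25
d[4] = -2(-25) + 2(5) - (-3) = 63
d[5] = -2(63) + 2(-25) - 5 = -181
d[6] = -2(-181) + 2(63) - (-25) = 513
d[7] = -2(513) + 2(-181) - 63 = -1451
d[8] = -2(-1451) + 2(513) - (-181) = 4109
d[9] = -2(4109) + 2(-1451) - 513 = -11633
d[10] = -2(-11633) + 2(4109) - (-1451) = 32935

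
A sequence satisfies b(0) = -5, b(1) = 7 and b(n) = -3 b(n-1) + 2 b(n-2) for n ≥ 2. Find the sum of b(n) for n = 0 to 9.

171242

b(2) = -3*7 + 2*(-5) = -31
b(3) = -3*(-31) + 2*7 = 107
b(4) = -3*107 + 2*(-31) = -383
b(5) = -3*(-383) + 2*107 = 1363
b(6) = -3*1363 + 2*(-383) = -4855
b(7) = -3*(-4855) + 2*1363 = 17291
b(8) = -3*17291 + 2*(-4855) = -61583
b(9) = -3*(-61583) + 2*17291 = 219331
Sum = (-5) + 7 + (-31) + 107 + (-383) + 1363 + (-4855) + 17291 + (-61583) + 219331 = 171242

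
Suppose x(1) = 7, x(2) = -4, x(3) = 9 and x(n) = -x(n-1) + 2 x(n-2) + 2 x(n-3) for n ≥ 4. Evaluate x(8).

x(4) = -9 + 2*(-4) + 2*7 = -3
x(5) = -(-3) + 2*9 + 2*(-4) = 13
x(6) = -13 + 2*(-3) + 2*9 = -1
x(7) = -(-1) + 2*13 + 2*(-3) = 21
x(8) = -21 + 2*(-1) + 2*13 = 3

3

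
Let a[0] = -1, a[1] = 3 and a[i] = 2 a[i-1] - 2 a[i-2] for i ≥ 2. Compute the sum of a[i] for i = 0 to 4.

24

a[2] = 2(3) - 2(-1) = 8
a[3] = 2(8) - 2(3) = 10
a[4] = 2(10) - 2(8) = 4
Sum = (-1) + 3 + 8 + 10 + 4 = 24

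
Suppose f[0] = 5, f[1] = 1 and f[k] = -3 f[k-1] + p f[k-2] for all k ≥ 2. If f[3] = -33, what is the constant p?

3

f[2] = -3 + 5p
f[3] = 9 - 14p
So 9 - 14p = -33, giving p = 3.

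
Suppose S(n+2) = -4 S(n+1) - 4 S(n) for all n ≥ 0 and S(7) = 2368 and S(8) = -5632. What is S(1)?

-5

Rearranging, S(n-2) = (S(n) + 4 S(n-1)) / -4.
S(6) = (-5632 + 4(2368)) / -4 = 3840/-4 = -960
S(5) = (2368 + 4(-960)) / -4 = -1472/-4 = 368
S(4) = (-960 + 4(368)) / -4 = 512/-4 = -128
S(3) = (368 + 4(-128)) / -4 = -144/-4 = 36
S(2) = (-128 + 4(36)) / -4 = 16/-4 = -4
S(1) = (36 + 4(-4)) / -4 = 20/-4 = -5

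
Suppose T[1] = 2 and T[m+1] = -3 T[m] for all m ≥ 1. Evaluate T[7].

T[2] = -3*2 = -6
T[3] = -3*(-6) = 18
T[4] = -3*18 = -54
T[5] = -3*(-54) = 162
T[6] = -3*162 = -486
T[7] = -3*(-486) = 1458

1458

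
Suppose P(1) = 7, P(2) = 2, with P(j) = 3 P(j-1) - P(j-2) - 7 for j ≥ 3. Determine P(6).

-268

P(3) = 3·2 - 7 - 7 = -8
P(4) = 3·(-8) - 2 - 7 = -33
P(5) = 3·(-33) - (-8) - 7 = -98
P(6) = 3·(-98) - (-33) - 7 = -268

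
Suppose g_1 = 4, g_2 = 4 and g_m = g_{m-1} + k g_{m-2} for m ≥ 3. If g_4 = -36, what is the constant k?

g_3 = 4 + 4k
g_4 = 4 + 8k
So 4 + 8k = -36, giving k = -5.

-5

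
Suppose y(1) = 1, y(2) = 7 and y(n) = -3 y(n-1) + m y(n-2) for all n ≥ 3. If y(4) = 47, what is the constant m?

-4

y(3) = -21 + m
y(4) = 63 + 4m
So 63 + 4m = 47, giving m = -4.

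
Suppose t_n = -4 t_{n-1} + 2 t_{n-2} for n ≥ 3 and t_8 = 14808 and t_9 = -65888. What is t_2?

Rearranging, t_{n-2} = (t_n + 4 t_{n-1}) / 2.
t_7 = (-65888 + 4*14808) / 2 = -6656/2 = -3328
t_6 = (14808 + 4*(-3328)) / 2 = 1496/2 = 748
t_5 = (-3328 + 4*748) / 2 = -336/2 = -168
t_4 = (748 + 4*(-168)) / 2 = 76/2 = 38
t_3 = (-168 + 4*38) / 2 = -16/2 = -8
t_2 = (38 + 4*(-8)) / 2 = 6/2 = 3

3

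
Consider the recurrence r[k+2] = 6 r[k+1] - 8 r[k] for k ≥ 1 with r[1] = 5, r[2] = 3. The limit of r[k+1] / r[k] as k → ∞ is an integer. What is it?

The characteristic equation is r^2 - 6r + 8 = 0, which factors as (r - 4)(r - 2) = 0.
So the roots are 4 and 2. Since |4| > |2| and the coefficient of 4^k is non-zero, the ratio tends to 4.

4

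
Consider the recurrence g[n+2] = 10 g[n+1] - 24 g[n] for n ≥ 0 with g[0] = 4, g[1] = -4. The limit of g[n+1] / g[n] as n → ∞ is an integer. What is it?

6

The characteristic equation is r^2 - 10r + 24 = 0, which factors as (r - 6)(r - 4) = 0.
So the roots are 6 and 4. Since |6| > |4| and the coefficient of 6^n is non-zero, the ratio tends to 6.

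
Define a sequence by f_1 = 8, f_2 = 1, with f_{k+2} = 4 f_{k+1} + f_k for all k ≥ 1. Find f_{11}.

f_3 = 4*1 + 8 = 12
f_4 = 4*12 + 1 = 49
f_5 = 4*49 + 12 = 208
f_6 = 4*208 + 49 = 881
f_7 = 4*881 + 208 = 3732
f_8 = 4*3732 + 881 = 15809
f_9 = 4*15809 + 3732 = 66968
f_{10} = 4*66968 + 15809 = 283681
f_{11} = 4*283681 + 66968 = 1201692

1201692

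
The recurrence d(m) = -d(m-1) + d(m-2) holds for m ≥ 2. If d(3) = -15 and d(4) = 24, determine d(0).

Rearranging, d(m-2) = d(m) + d(m-1).
d(2) = 24 + (-15) = 9
d(1) = -15 + 9 = -6
d(0) = 9 + (-6) = 3

3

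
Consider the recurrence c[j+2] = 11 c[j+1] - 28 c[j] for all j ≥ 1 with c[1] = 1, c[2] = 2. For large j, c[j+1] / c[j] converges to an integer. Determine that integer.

7

The characteristic equation is r^2 - 11r + 28 = 0, which factors as (r - 7)(r - 4) = 0.
So the roots are 7 and 4. Since |7| > |4| and the coefficient of 7^j is non-zero, the ratio tends to 7.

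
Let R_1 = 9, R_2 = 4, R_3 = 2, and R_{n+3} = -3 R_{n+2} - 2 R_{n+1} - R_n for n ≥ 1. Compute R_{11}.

9267

R_4 = -3·2 - 2·4 - 9 = -23
R_5 = -3·(-23) - 2·2 - 4 = 61
R_6 = -3·61 - 2·(-23) - 2 = -139
R_7 = -3·(-139) - 2·61 - (-23) = 318
R_8 = -3·318 - 2·(-139) - 61 = -737
R_9 = -3·(-737) - 2·318 - (-139) = 1714
R_{10} = -3·1714 - 2·(-737) - 318 = -3986
R_{11} = -3·(-3986) - 2·1714 - (-737) = 9267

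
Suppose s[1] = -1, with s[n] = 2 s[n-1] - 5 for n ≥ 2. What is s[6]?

s[2] = 2·(-1) - 5 = -7
s[3] = 2·(-7) - 5 = -19
s[4] = 2·(-19) - 5 = -43
s[5] = 2·(-43) - 5 = -91
s[6] = 2·(-91) - 5 = -187

-187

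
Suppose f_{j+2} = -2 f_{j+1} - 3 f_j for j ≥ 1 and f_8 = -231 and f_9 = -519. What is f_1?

Rearranging, f_{j-2} = (f_j + 2 f_{j-1}) / -3.
f_7 = (-519 + 2(-231)) / -3 = -981/-3 = 327
f_6 = (-231 + 2(327)) / -3 = 423/-3 = -141
f_5 = (327 + 2(-141)) / -3 = 45/-3 = -15
f_4 = (-141 + 2(-15)) / -3 = -171/-3 = 57
f_3 = (-15 + 2(57)) / -3 = 99/-3 = -33
f_2 = (57 + 2(-33)) / -3 = -9/-3 = 3
f_1 = (-33 + 2(3)) / -3 = -27/-3 = 9

9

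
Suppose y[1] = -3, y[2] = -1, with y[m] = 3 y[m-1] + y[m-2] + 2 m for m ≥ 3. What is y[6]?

112

y[3] = 3*(-1) + (-3) + 6 = 0
y[4] = 3*0 + (-1) + 8 = 7
y[5] = 3*7 + 0 + 10 = 31
y[6] = 3*31 + 7 + 12 = 112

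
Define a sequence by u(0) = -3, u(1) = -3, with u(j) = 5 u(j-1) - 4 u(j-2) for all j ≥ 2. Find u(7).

u(2) = 5·(-3) - 4·(-3) = -3
u(3) = 5·(-3) - 4·(-3) = -3
u(4) = 5·(-3) - 4·(-3) = -3
u(5) = 5·(-3) - 4·(-3) = -3
u(6) = 5·(-3) - 4·(-3) = -3
u(7) = 5·(-3) - 4·(-3) = -3

-3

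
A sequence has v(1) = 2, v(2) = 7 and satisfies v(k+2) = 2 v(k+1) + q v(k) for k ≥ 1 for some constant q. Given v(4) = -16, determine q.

v(3) = 14 + 2q
v(4) = 28 + 11q
So 28 + 11q = -16, giving q = -4.

-4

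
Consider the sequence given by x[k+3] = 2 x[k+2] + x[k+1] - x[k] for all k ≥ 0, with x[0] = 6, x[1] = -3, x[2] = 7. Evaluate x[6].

x[3] = 2*7 + (-3) - 6 = 5
x[4] = 2*5 + 7 - (-3) = 20
x[5] = 2*20 + 5 - 7 = 38
x[6] = 2*38 + 20 - 5 = 91

91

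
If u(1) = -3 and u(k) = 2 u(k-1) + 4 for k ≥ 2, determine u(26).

33554428

The fixed point is 4/(1 - 2) = -4, so u(k) + 4 = 2(u(k-1) + 4).
Hence u(k) = 1·2^{k-1} - 4.
u(26) = 1·2^{25} - 4 = 1·33554432 - 4 = 33554428.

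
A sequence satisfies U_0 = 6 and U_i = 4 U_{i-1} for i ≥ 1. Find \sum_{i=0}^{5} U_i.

8190

U_1 = 4*6 = 24
U_2 = 4*24 = 96
U_3 = 4*96 = 384
U_4 = 4*384 = 1536
U_5 = 4*1536 = 6144
Sum = 6 + 24 + 96 + 384 + 1536 + 6144 = 8190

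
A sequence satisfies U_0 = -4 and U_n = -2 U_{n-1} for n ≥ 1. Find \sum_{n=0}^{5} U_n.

84

U_1 = -2*(-4) = 8
U_2 = -2*8 = -16
U_3 = -2*(-16) = 32
U_4 = -2*32 = -64
U_5 = -2*(-64) = 128
Sum = (-4) + 8 + (-16) + 32 + (-64) + 128 = 84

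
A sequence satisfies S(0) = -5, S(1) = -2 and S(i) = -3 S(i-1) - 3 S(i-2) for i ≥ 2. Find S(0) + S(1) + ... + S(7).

S(2) = -3*(-2) - 3*(-5) = 21
S(3) = -3*21 - 3*(-2) = -57
S(4) = -3*(-57) - 3*21 = 108
S(5) = -3*108 - 3*(-57) = -153
S(6) = -3*(-153) - 3*108 = 135
S(7) = -3*135 - 3*(-153) = 54
Sum = (-5) + (-2) + 21 + (-57) + 108 + (-153) + 135 + 54 = 101

101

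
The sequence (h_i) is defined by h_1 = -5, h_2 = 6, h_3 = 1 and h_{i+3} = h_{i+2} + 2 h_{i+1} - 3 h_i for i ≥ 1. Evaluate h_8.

h_4 = 1 + 2·6 - 3·(-5) = 28
h_5 = 28 + 2·1 - 3·6 = 12
h_6 = 12 + 2·28 - 3·1 = 65
h_7 = 65 + 2·12 - 3·28 = 5
h_8 = 5 + 2·65 - 3·12 = 99

99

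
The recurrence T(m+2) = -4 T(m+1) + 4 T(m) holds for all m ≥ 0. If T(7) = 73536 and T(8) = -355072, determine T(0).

-7

Rearranging, T(m-2) = (T(m) + 4 T(m-1)) / 4.
T(6) = (-355072 + 4·73536) / 4 = -60928/4 = -15232
T(5) = (73536 + 4·(-15232)) / 4 = 12608/4 = 3152
T(4) = (-15232 + 4·3152) / 4 = -2624/4 = -656
T(3) = (3152 + 4·(-656)) / 4 = 528/4 = 132
T(2) = (-656 + 4·132) / 4 = -128/4 = -32
T(1) = (132 + 4·(-32)) / 4 = 4/4 = 1
T(0) = (-32 + 4·1) / 4 = -28/4 = -7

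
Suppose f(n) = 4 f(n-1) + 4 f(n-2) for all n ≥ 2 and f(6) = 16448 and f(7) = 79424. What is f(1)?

Rearranging, f(n-2) = (f(n) - 4 f(n-1)) / 4.
f(5) = (79424 - 4*16448) / 4 = 13632/4 = 3408
f(4) = (16448 - 4*3408) / 4 = 2816/4 = 704
f(3) = (3408 - 4*704) / 4 = 592/4 = 148
f(2) = (704 - 4*148) / 4 = 112/4 = 28
f(1) = (148 - 4*28) / 4 = 36/4 = 9

9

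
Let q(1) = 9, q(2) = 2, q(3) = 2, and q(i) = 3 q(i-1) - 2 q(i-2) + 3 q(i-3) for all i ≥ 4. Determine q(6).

215

q(4) = 3·2 - 2·2 + 3·9 = 29
q(5) = 3·29 - 2·2 + 3·2 = 89
q(6) = 3·89 - 2·29 + 3·2 = 215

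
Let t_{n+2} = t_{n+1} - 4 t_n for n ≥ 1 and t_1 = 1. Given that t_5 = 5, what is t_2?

Let t_2 = z.
t_3 = -4 + z
t_4 = -4 - 3z
t_5 = 12 - 7z
So 12 - 7z = 5, giving z = 1.

1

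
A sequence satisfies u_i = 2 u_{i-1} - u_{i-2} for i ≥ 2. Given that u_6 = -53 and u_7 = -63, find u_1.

Rearranging, u_{i-2} = -(u_i - 2 u_{i-1}).
u_5 = -(-63 - 2·(-53)) = -43
u_4 = -(-53 - 2·(-43)) = -33
u_3 = -(-43 - 2·(-33)) = -23
u_2 = -(-33 - 2·(-23)) = -13
u_1 = -(-23 - 2·(-13)) = -3

-3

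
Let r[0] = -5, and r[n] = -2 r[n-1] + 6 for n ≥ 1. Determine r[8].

-1790

r[1] = -2·(-5) + 6 = 16
r[2] = -2·16 + 6 = -26
r[3] = -2·(-26) + 6 = 58
r[4] = -2·58 + 6 = -110
r[5] = -2·(-110) + 6 = 226
r[6] = -2·226 + 6 = -446
r[7] = -2·(-446) + 6 = 898
r[8] = -2·898 + 6 = -1790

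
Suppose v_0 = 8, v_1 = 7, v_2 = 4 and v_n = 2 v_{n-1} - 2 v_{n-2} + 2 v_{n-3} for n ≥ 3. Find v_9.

200

v_3 = 2*4 - 2*7 + 2*8 = 10
v_4 = 2*10 - 2*4 + 2*7 = 26
v_5 = 2*26 - 2*10 + 2*4 = 40
v_6 = 2*40 - 2*26 + 2*10 = 48
v_7 = 2*48 - 2*40 + 2*26 = 68
v_8 = 2*68 - 2*48 + 2*40 = 120
v_9 = 2*120 - 2*68 + 2*48 = 200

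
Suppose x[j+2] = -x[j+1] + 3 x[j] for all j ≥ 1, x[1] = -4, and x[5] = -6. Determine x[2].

Let x[2] = y.
x[3] = -12 - y
x[4] = 12 + 4y
x[5] = -48 - 7y
So -48 - 7y = -6, giving y = -6.

-6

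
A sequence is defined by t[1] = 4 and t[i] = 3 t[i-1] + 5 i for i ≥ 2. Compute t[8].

22393

t[2] = 3·4 + 10 = 22
t[3] = 3·22 + 15 = 81
t[4] = 3·81 + 20 = 263
t[5] = 3·263 + 25 = 814
t[6] = 3·814 + 30 = 2472
t[7] = 3·2472 + 35 = 7451
t[8] = 3·7451 + 40 = 22393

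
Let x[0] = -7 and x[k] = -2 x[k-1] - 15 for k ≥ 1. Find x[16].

-131077

The fixed point is -15/(1 + 2) = -5, so x[k] + 5 = -2(x[k-1] + 5).
Hence x[k] = -2·(-2)^k - 5.
x[16] = -2·(-2)^{16} - 5 = -2·65536 - 5 = -131077.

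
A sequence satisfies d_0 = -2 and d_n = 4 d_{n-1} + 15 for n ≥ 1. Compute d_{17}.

The fixed point is 15/(1 - 4) = -5, so d_n + 5 = 4(d_{n-1} + 5).
Hence d_n = 3·4^n - 5.
d_{17} = 3·4^{17} - 5 = 3·17179869184 - 5 = 51539607547.

51539607547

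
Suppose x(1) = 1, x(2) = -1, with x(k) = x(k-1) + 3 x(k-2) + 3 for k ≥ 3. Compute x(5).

23

x(3) = (-1) + 3(1) + 3 = 5
x(4) = 5 + 3(-1) + 3 = 5
x(5) = 5 + 3(5) + 3 = 23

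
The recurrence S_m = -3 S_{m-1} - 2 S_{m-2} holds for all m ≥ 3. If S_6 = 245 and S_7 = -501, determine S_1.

3

Rearranging, S_{m-2} = (S_m + 3 S_{m-1}) / -2.
S_5 = (-501 + 3(245)) / -2 = 234/-2 = -117
S_4 = (245 + 3(-117)) / -2 = -106/-2 = 53
S_3 = (-117 + 3(53)) / -2 = 42/-2 = -21
S_2 = (53 + 3(-21)) / -2 = -10/-2 = 5
S_1 = (-21 + 3(5)) / -2 = -6/-2 = 3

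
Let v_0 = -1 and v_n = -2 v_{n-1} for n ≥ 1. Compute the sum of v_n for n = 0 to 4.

v_1 = -2·(-1) = 2
v_2 = -2·2 = -4
v_3 = -2·(-4) = 8
v_4 = -2·8 = -16
Sum = (-1) + 2 + (-4) + 8 + (-16) = -11

-11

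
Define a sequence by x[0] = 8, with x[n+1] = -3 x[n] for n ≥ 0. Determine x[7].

-17496

x[1] = -3·8 = -24
x[2] = -3·(-24) = 72
x[3] = -3·72 = -216
x[4] = -3·(-216) = 648
x[5] = -3·648 = -1944
x[6] = -3·(-1944) = 5832
x[7] = -3·5832 = -17496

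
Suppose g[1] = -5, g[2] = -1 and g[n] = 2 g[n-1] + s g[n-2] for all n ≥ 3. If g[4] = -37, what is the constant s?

3

g[3] = -2 - 5s
g[4] = -4 - 11s
So -4 - 11s = -37, giving s = 3.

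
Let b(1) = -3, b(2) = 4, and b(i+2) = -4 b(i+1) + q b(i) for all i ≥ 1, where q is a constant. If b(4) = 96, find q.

b(3) = -16 - 3q
b(4) = 64 + 16q
So 64 + 16q = 96, giving q = 2.

2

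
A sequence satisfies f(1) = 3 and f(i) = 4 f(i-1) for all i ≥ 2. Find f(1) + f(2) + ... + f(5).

f(2) = 4(3) = 12
f(3) = 4(12) = 48
f(4) = 4(48) = 192
f(5) = 4(192) = 768
Sum = 3 + 12 + 48 + 192 + 768 = 1023

1023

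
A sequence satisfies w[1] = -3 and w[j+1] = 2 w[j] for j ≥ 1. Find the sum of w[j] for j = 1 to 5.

w[2] = 2(-3) = -6
w[3] = 2(-6) = -12
w[4] = 2(-12) = -24
w[5] = 2(-24) = -48
Sum = (-3) + (-6) + (-12) + (-24) + (-48) = -93

-93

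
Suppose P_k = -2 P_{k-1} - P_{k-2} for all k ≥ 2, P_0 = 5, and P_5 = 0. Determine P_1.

Let P_1 = v.
P_2 = -5 - 2v
P_3 = 10 + 3v
P_4 = -15 - 4v
P_5 = 20 + 5v
So 20 + 5v = 0, giving v = -4.

-4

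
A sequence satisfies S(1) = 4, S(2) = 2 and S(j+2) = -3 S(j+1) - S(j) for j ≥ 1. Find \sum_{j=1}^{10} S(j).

6600

S(3) = -3·2 - 4 = -10
S(4) = -3·(-10) - 2 = 28
S(5) = -3·28 - (-10) = -74
S(6) = -3·(-74) - 28 = 194
S(7) = -3·194 - (-74) = -508
S(8) = -3·(-508) - 194 = 1330
S(9) = -3·1330 - (-508) = -3482
S(10) = -3·(-3482) - 1330 = 9116
Sum = 4 + 2 + (-10) + 28 + (-74) + 194 + (-508) + 1330 + (-3482) + 9116 = 6600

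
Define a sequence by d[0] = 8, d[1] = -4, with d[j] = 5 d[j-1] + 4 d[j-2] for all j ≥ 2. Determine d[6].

d[2] = 5·(-4) + 4·8 = 12
d[3] = 5·12 + 4·(-4) = 44
d[4] = 5·44 + 4·12 = 268
d[5] = 5·268 + 4·44 = 1516
d[6] = 5·1516 + 4·268 = 8652

8652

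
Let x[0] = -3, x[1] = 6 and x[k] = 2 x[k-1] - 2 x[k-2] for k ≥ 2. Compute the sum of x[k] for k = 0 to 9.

-87

x[2] = 2·6 - 2·(-3) = 18
x[3] = 2·18 - 2·6 = 24
x[4] = 2·24 - 2·18 = 12
x[5] = 2·12 - 2·24 = -24
x[6] = 2·(-24) - 2·12 = -72
x[7] = 2·(-72) - 2·(-24) = -96
x[8] = 2·(-96) - 2·(-72) = -48
x[9] = 2·(-48) - 2·(-96) = 96
Sum = (-3) + 6 + 18 + 24 + 12 + (-24) + (-72) + (-96) + (-48) + 96 = -87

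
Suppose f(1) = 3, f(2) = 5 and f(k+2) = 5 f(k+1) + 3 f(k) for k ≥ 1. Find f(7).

f(3) = 5*5 + 3*3 = 34
f(4) = 5*34 + 3*5 = 185
f(5) = 5*185 + 3*34 = 1027
f(6) = 5*1027 + 3*185 = 5690
f(7) = 5*5690 + 3*1027 = 31531

31531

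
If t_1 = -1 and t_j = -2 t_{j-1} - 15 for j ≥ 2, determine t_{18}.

-524293

The fixed point is -15/(1 + 2) = -5, so t_j + 5 = -2(t_{j-1} + 5).
Hence t_j = 4·(-2)^{j-1} - 5.
t_{18} = 4·(-2)^{17} - 5 = 4·-131072 - 5 = -524293.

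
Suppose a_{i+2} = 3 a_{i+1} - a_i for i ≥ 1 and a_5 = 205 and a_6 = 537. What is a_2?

Rearranging, a_{i-2} = -(a_i - 3 a_{i-1}).
a_4 = -(537 - 3(205)) = 78
a_3 = -(205 - 3(78)) = 29
a_2 = -(78 - 3(29)) = 9

9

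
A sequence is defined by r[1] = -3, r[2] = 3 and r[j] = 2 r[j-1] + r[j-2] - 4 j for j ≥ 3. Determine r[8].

r[3] = 2·3 + (-3) - 12 = -9
r[4] = 2·(-9) + 3 - 16 = -31
r[5] = 2·(-31) + (-9) - 20 = -91
r[6] = 2·(-91) + (-31) - 24 = -237
r[7] = 2·(-237) + (-91) - 28 = -593
r[8] = 2·(-593) + (-237) - 32 = -1455

-1455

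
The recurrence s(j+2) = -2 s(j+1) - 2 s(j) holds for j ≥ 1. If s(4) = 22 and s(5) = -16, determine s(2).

Rearranging, s(j-2) = (s(j) + 2 s(j-1)) / -2.
s(3) = (-16 + 2·22) / -2 = 28/-2 = -14
s(2) = (22 + 2·(-14)) / -2 = -6/-2 = 3

3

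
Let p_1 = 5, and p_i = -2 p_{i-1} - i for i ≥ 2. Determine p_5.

p_2 = -2(5) - 2 = -12
p_3 = -2(-12) - 3 = 21
p_4 = -2(21) - 4 = -46
p_5 = -2(-46) - 5 = 87

87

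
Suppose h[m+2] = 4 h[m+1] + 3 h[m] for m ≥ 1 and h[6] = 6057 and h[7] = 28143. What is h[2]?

Rearranging, h[m-2] = (h[m] - 4 h[m-1]) / 3.
h[5] = (28143 - 4·6057) / 3 = 3915/3 = 1305
h[4] = (6057 - 4·1305) / 3 = 837/3 = 279
h[3] = (1305 - 4·279) / 3 = 189/3 = 63
h[2] = (279 - 4·63) / 3 = 27/3 = 9

9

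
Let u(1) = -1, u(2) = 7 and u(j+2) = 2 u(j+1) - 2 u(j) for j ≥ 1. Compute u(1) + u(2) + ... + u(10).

-24

u(3) = 2·7 - 2·(-1) = 16
u(4) = 2·16 - 2·7 = 18
u(5) = 2·18 - 2·16 = 4
u(6) = 2·4 - 2·18 = -28
u(7) = 2·(-28) - 2·4 = -64
u(8) = 2·(-64) - 2·(-28) = -72
u(9) = 2·(-72) - 2·(-64) = -16
u(10) = 2·(-16) - 2·(-72) = 112
Sum = (-1) + 7 + 16 + 18 + 4 + (-28) + (-64) + (-72) + (-16) + 112 = -24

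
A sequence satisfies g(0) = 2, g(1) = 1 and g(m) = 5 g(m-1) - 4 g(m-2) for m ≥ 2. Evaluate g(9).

g(2) = 5(1) - 4(2) = -3
g(3) = 5(-3) - 4(1) = -19
g(4) = 5(-19) - 4(-3) = -83
g(5) = 5(-83) - 4(-19) = -339
g(6) = 5(-339) - 4(-83) = -1363
g(7) = 5(-1363) - 4(-339) = -5459
g(8) = 5(-5459) - 4(-1363) = -21843
g(9) = 5(-21843) - 4(-5459) = -87379

-87379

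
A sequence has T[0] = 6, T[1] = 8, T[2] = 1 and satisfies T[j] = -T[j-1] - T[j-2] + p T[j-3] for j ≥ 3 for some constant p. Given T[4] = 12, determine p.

2

T[3] = -9 + 6p
T[4] = 8 + 2p
So 8 + 2p = 12, giving p = 2.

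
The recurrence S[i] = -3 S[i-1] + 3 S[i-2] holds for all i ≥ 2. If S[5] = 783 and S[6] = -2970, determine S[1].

Rearranging, S[i-2] = (S[i] + 3 S[i-1]) / 3.
S[4] = (-2970 + 3·783) / 3 = -621/3 = -207
S[3] = (783 + 3·(-207)) / 3 = 162/3 = 54
S[2] = (-207 + 3·54) / 3 = -45/3 = -15
S[1] = (54 + 3·(-15)) / 3 = 9/3 = 3

3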